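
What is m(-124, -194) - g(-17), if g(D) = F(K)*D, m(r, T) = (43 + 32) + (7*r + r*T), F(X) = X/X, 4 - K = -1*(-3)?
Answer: 23280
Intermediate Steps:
K = 1 (K = 4 - (-1)*(-3) = 4 - 1*3 = 4 - 3 = 1)
F(X) = 1
m(r, T) = 75 + 7*r + T*r (m(r, T) = 75 + (7*r + T*r) = 75 + 7*r + T*r)
g(D) = D (g(D) = 1*D = D)
m(-124, -194) - g(-17) = (75 + 7*(-124) - 194*(-124)) - 1*(-17) = (75 - 868 + 24056) + 17 = 23263 + 17 = 23280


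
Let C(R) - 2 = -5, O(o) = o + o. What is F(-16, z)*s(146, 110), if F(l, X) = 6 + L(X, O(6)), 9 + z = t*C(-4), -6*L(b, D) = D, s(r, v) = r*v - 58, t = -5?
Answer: 64008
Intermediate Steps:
O(o) = 2*o
C(R) = -3 (C(R) = 2 - 5 = -3)
s(r, v) = -58 + r*v
L(b, D) = -D/6
z = 6 (z = -9 - 5*(-3) = -9 + 15 = 6)
F(l, X) = 4 (F(l, X) = 6 - 6/3 = 6 - ⅙*12 = 6 - 2 = 4)
F(-16, z)*s(146, 110) = 4*(-58 + 146*110) = 4*(-58 + 16060) = 4*16002 = 64008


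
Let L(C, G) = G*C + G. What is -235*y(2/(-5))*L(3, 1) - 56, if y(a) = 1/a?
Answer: 2294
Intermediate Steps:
L(C, G) = G + C*G (L(C, G) = C*G + G = G + C*G)
-235*y(2/(-5))*L(3, 1) - 56 = -235*1*(1 + 3)/(2/(-5)) - 56 = -235*1*4/(2*(-⅕)) - 56 = -235*4/(-⅖) - 56 = -(-1175)*4/2 - 56 = -235*(-10) - 56 = 2350 - 56 = 2294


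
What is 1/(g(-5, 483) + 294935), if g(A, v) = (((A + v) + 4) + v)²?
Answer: 1/1226160 ≈ 8.1555e-7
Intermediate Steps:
g(A, v) = (4 + A + 2*v)² (g(A, v) = ((4 + A + v) + v)² = (4 + A + 2*v)²)
1/(g(-5, 483) + 294935) = 1/((4 - 5 + 2*483)² + 294935) = 1/((4 - 5 + 966)² + 294935) = 1/(965² + 294935) = 1/(931225 + 294935) = 1/1226160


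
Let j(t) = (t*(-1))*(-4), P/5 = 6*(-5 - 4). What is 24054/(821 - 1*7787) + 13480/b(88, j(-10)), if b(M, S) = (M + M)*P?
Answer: -63629/17028 ≈ -3.7367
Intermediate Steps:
P = -270 (P = 5*(6*(-5 - 4)) = 5*(6*(-9)) = 5*(-54) = -270)
j(t) = 4*t (j(t) = -t*(-4) = 4*t)
b(M, S) = -540*M (b(M, S) = (M + M)*(-270) = (2*M)*(-270) = -540*M)
24054/(821 - 1*7787) + 13480/b(88, j(-10)) = 24054/(821 - 1*7787) + 13480/((-540*88)) = 24054/(821 - 7787) + 13480/(-47520) = 24054/(-6966) + 13480*(-1/47520) = 24054*(-1/6966) - 337/1188 = -4009/1161 - 337/1188 = -63629/17028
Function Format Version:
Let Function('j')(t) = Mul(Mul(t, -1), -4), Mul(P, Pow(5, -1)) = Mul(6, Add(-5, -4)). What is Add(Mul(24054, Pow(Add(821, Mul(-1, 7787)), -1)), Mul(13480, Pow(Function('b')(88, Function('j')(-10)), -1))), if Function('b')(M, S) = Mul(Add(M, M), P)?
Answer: Rational(-63629, 17028) ≈ -3.7367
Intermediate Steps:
P = -270 (P = Mul(5, Mul(6, Add(-5, -4))) = Mul(5, Mul(6, -9)) = Mul(5, -54) = -270)
Function('j')(t) = Mul(4, t) (Function('j')(t) = Mul(Mul(-1, t), -4) = Mul(4, t))
Function('b')(M, S) = Mul(-540, M) (Function('b')(M, S) = Mul(Add(M, M), -270) = Mul(Mul(2, M), -270) = Mul(-540, M))
Add(Mul(24054, Pow(Add(821, Mul(-1, 7787)), -1)), Mul(13480, Pow(Function('b')(88, Function('j')(-10)), -1))) = Add(Mul(24054, Pow(Add(821, Mul(-1, 7787)), -1)), Mul(13480, Pow(Mul(-540, 88), -1))) = Add(Mul(24054, Pow(Add(821, -7787), -1)), Mul(13480, Pow(-47520, -1))) = Add(Mul(24054, Pow(-6966, -1)), Mul(13480, Rational(-1, 47520))) = Add(Mul(24054, Rational(-1, 6966)), Rational(-337, 1188)) = Add(Rational(-4009, 1161), Rational(-337, 1188)) = Rational(-63629, 17028)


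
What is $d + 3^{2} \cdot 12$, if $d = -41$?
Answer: $67$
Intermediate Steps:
$d + 3^{2} \cdot 12 = -41 + 3^{2} \cdot 12 = -41 + 9 \cdot 12 = -41 + 108 = 67$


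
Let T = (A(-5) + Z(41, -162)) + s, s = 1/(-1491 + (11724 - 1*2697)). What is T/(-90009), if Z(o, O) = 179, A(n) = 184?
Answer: -2735569/678307824 ≈ -0.0040329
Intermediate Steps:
s = 1/7536 (s = 1/(-1491 + (11724 - 2697)) = 1/(-1491 + 9027) = 1/7536 ≈ 0.00013270)
T = 2735569/7536 (T = (184 + 179) + 1/7536 = 363 + 1/7536 = 2735569/7536 ≈ 363.00)
T/(-90009) = (2735569/7536)/(-90009) = (2735569/7536)*(-1/90009) = -2735569/678307824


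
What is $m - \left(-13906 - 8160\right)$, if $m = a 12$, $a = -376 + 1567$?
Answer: $36358$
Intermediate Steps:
$a = 1191$
$m = 14292$ ($m = 1191 \cdot 12 = 14292$)
$m - \left(-13906 - 8160\right) = 14292 - \left(-13906 - 8160\right) = 14292 - -22066 = 14292 + 22066 = 36358$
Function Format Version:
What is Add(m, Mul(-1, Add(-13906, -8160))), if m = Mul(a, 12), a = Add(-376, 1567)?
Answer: 36358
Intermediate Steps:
a = 1191
m = 14292 (m = Mul(1191, 12) = 14292)
Add(m, Mul(-1, Add(-13906, -8160))) = Add(14292, Mul(-1, Add(-13906, -8160))) = Add(14292, Mul(-1, -22066)) = Add(14292, 22066) = 36358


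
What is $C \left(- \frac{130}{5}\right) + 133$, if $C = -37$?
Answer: $1095$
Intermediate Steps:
$C \left(- \frac{130}{5}\right) + 133 = - 37 \left(- \frac{130}{5}\right) + 133 = - 37 \left(\left(-130\right) \frac{1}{5}\right) + 133 = \left(-37\right) \left(-26\right) + 133 = 962 + 133 = 1095$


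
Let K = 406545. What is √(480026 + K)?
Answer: √886571 ≈ 941.58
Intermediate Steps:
√(480026 + K) = √(480026 + 406545) = √886571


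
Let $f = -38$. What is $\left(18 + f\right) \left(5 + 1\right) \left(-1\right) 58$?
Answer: $6960$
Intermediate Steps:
$\left(18 + f\right) \left(5 + 1\right) \left(-1\right) 58 = \left(18 - 38\right) \left(5 + 1\right) \left(-1\right) 58 = - 20 \cdot 6 \left(-1\right) 58 = \left(-20\right) \left(-6\right) 58 = 120 \cdot 58 = 6960$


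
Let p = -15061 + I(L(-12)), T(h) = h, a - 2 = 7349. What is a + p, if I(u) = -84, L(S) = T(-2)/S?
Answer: -7794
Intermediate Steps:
a = 7351 (a = 2 + 7349 = 7351)
L(S) = -2/S
p = -15145 (p = -15061 - 84 = -15145)
a + p = 7351 - 15145 = -7794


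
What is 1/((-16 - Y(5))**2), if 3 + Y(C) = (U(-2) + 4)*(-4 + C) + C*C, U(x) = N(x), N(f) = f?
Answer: 1/1600 ≈ 0.00062500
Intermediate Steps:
U(x) = x
Y(C) = -11 + C**2 + 2*C (Y(C) = -3 + ((-2 + 4)*(-4 + C) + C*C) = -3 + (2*(-4 + C) + C**2) = -3 + ((-8 + 2*C) + C**2) = -3 + (-8 + C**2 + 2*C) = -11 + C**2 + 2*C)
1/((-16 - Y(5))**2) = 1/((-16 - (-11 + 5**2 + 2*5))**2) = 1/((-16 - (-11 + 25 + 10))**2) = 1/((-16 - 1*24)**2) = 1/((-16 - 24)**2) = 1/((-40)**2) = 1/1600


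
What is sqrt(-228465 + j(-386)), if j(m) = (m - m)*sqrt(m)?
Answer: 3*I*sqrt(25385) ≈ 477.98*I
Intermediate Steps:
j(m) = 0 (j(m) = 0*sqrt(m) = 0)
sqrt(-228465 + j(-386)) = sqrt(-228465 + 0) = sqrt(-228465) = 3*I*sqrt(25385)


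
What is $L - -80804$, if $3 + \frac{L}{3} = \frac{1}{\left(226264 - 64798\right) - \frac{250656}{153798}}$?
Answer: $\frac{334395655117489}{4138816202} \approx 80795.0$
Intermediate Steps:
$L = - \frac{37249268919}{4138816202}$ ($L = -9 + \frac{3}{\left(226264 - 64798\right) - \frac{250656}{153798}} = -9 + \frac{3}{161466 - \frac{41776}{25633}} = -9 + \frac{3}{\frac{4138816202}{25633}} = -9 + 3 \cdot \frac{25633}{4138816202} = -9 + \frac{76899}{4138816202} = - \frac{37249268919}{4138816202} \approx -9.0$)
$L - -80804 = - \frac{37249268919}{4138816202} - -80804 = - \frac{37249268919}{4138816202} + 80804 = \frac{334395655117489}{4138816202}$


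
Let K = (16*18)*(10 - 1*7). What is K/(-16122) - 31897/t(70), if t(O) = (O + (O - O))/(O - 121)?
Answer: 4371059109/188090 ≈ 23239.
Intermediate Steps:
t(O) = O/(-121 + O) (t(O) = (O + 0)/(-121 + O) = O/(-121 + O))
K = 864 (K = 288*(10 - 7) = 288*3 = 864)
K/(-16122) - 31897/t(70) = 864/(-16122) - 31897/(70/(-121 + 70)) = 864*(-1/16122) - 31897/(70/(-51)) = -144/2687 - 31897/(70*(-1/51)) = -144/2687 - 31897/(-70/51) = -144/2687 - 31897*(-51/70) = -144/2687 + 1626747/70 = 4371059109/188090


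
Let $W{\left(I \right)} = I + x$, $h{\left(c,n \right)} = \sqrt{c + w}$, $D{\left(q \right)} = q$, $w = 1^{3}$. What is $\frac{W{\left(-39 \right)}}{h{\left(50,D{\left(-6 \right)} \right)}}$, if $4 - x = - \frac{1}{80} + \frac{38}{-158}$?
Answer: $- \frac{219601 \sqrt{51}}{322320} \approx -4.8656$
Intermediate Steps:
$w = 1$
$x = \frac{26879}{6320}$ ($x = 4 - \left(- \frac{1}{80} + \frac{38}{-158}\right) = 4 - \left(\left(-1\right) \frac{1}{80} + 38 \left(- \frac{1}{158}\right)\right) = 4 - \left(- \frac{1}{80} - \frac{19}{79}\right) = 4 - - \frac{1599}{6320} = 4 + \frac{1599}{6320} = \frac{26879}{6320} \approx 4.253$)
$h{\left(c,n \right)} = \sqrt{1 + c}$ ($h{\left(c,n \right)} = \sqrt{c + 1} = \sqrt{1 + c}$)
$W{\left(I \right)} = \frac{26879}{6320} + I$ ($W{\left(I \right)} = I + \frac{26879}{6320} = \frac{26879}{6320} + I$)
$\frac{W{\left(-39 \right)}}{h{\left(50,D{\left(-6 \right)} \right)}} = \frac{\frac{26879}{6320} - 39}{\sqrt{1 + 50}} = - \frac{219601}{6320 \sqrt{51}} = - \frac{219601 \frac{\sqrt{51}}{51}}{6320} = - \frac{219601 \sqrt{51}}{322320}$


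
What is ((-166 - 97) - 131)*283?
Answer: -111502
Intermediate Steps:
((-166 - 97) - 131)*283 = (-263 - 131)*283 = -394*283 = -111502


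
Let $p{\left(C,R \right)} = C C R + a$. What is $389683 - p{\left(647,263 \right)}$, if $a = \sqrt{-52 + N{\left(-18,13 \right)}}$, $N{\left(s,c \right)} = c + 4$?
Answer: $-109704484 - i \sqrt{35} \approx -1.097 \cdot 10^{8} - 5.9161 i$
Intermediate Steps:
$N{\left(s,c \right)} = 4 + c$
$a = i \sqrt{35}$ ($a = \sqrt{-52 + \left(4 + 13\right)} = \sqrt{-52 + 17} = \sqrt{-35} = i \sqrt{35} \approx 5.9161 i$)
$p{\left(C,R \right)} = i \sqrt{35} + R C^{2}$ ($p{\left(C,R \right)} = C C R + i \sqrt{35} = C^{2} R + i \sqrt{35} = R C^{2} + i \sqrt{35} = i \sqrt{35} + R C^{2}$)
$389683 - p{\left(647,263 \right)} = 389683 - \left(i \sqrt{35} + 263 \cdot 647^{2}\right) = 389683 - \left(i \sqrt{35} + 263 \cdot 418609\right) = 389683 - \left(i \sqrt{35} + 110094167\right) = 389683 - \left(110094167 + i \sqrt{35}\right) = -109704484 - i \sqrt{35}$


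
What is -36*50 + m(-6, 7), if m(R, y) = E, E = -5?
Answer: -1805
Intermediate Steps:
m(R, y) = -5
-36*50 + m(-6, 7) = -36*50 - 5 = -1800 - 5 = -1805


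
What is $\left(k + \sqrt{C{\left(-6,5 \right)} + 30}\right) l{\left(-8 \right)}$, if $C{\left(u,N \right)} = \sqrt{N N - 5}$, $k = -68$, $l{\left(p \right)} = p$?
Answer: $544 - 8 \sqrt{30 + 2 \sqrt{5}} \approx 497.03$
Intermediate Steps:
$C{\left(u,N \right)} = \sqrt{-5 + N^{2}}$ ($C{\left(u,N \right)} = \sqrt{N^{2} - 5} = \sqrt{-5 + N^{2}}$)
$\left(k + \sqrt{C{\left(-6,5 \right)} + 30}\right) l{\left(-8 \right)} = \left(-68 + \sqrt{\sqrt{-5 + 5^{2}} + 30}\right) \left(-8\right) = \left(-68 + \sqrt{\sqrt{-5 + 25} + 30}\right) \left(-8\right) = \left(-68 + \sqrt{\sqrt{20} + 30}\right) \left(-8\right) = \left(-68 + \sqrt{2 \sqrt{5} + 30}\right) \left(-8\right) = \left(-68 + \sqrt{30 + 2 \sqrt{5}}\right) \left(-8\right) = 544 - 8 \sqrt{30 + 2 \sqrt{5}}$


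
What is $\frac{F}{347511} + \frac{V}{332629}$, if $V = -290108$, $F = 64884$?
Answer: $- \frac{26411140384}{38530745473} \approx -0.68546$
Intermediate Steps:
$\frac{F}{347511} + \frac{V}{332629} = \frac{64884}{347511} - \frac{290108}{332629} = 64884 \cdot \frac{1}{347511} - \frac{290108}{332629} = \frac{21628}{115837} - \frac{290108}{332629} = - \frac{26411140384}{38530745473}$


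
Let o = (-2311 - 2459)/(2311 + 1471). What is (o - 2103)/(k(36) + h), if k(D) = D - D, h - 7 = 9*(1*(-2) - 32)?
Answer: 3979158/565409 ≈ 7.0377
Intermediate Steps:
h = -299 (h = 7 + 9*(1*(-2) - 32) = 7 + 9*(-2 - 32) = 7 + 9*(-34) = 7 - 306 = -299)
k(D) = 0
o = -2385/1891 (o = -4770/3782 = -4770*1/3782 = -2385/1891 ≈ -1.2612)
(o - 2103)/(k(36) + h) = (-2385/1891 - 2103)/(0 - 299) = -3979158/1891/(-299) = -3979158/1891*(-1/299) = 3979158/565409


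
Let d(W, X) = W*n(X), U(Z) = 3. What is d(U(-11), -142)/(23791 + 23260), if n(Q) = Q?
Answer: -426/47051 ≈ -0.0090540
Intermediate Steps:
d(W, X) = W*X
d(U(-11), -142)/(23791 + 23260) = (3*(-142))/(23791 + 23260) = -426/47051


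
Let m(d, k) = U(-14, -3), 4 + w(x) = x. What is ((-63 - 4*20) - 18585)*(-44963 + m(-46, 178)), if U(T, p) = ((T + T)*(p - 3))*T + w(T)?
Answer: 886452424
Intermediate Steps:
w(x) = -4 + x
U(T, p) = -4 + T + 2*T²*(-3 + p) (U(T, p) = ((T + T)*(p - 3))*T + (-4 + T) = ((2*T)*(-3 + p))*T + (-4 + T) = (2*T*(-3 + p))*T + (-4 + T) = 2*T²*(-3 + p) + (-4 + T) = -4 + T + 2*T²*(-3 + p))
m(d, k) = -2370 (m(d, k) = -4 - 14 - 6*(-14)² + 2*(-3)*(-14)² = -4 - 14 - 6*196 + 2*(-3)*196 = -4 - 14 - 1176 - 1176 = -2370)
((-63 - 4*20) - 18585)*(-44963 + m(-46, 178)) = ((-63 - 4*20) - 18585)*(-44963 - 2370) = ((-63 - 80) - 18585)*(-47333) = (-143 - 18585)*(-47333) = -18728*(-47333) = 886452424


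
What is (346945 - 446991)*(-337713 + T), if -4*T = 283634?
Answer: 40880946589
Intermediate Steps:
T = -141817/2 (T = -¼*283634 = -141817/2 ≈ -70909.)
(346945 - 446991)*(-337713 + T) = (346945 - 446991)*(-337713 - 141817/2) = -100046*(-817243/2) = 40880946589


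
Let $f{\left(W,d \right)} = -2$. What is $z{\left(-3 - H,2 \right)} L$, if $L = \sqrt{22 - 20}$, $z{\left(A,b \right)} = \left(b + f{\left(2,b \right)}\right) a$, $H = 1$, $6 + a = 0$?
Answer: $0$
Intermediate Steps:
$a = -6$ ($a = -6 + 0 = -6$)
$z{\left(A,b \right)} = 12 - 6 b$ ($z{\left(A,b \right)} = \left(b - 2\right) \left(-6\right) = \left(-2 + b\right) \left(-6\right) = 12 - 6 b$)
$L = \sqrt{2} \approx 1.4142$
$z{\left(-3 - H,2 \right)} L = \left(12 - 12\right) \sqrt{2} = 0 \sqrt{2} = 0$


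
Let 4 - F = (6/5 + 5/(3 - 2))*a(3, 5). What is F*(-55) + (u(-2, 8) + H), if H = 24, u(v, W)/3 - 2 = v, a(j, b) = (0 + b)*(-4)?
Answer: -7016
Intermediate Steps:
a(j, b) = -4*b (a(j, b) = b*(-4) = -4*b)
u(v, W) = 6 + 3*v
F = 128 (F = 4 - (6/5 + 5/(3 - 2))*(-4*5) = 4 - (6*(1/5) + 5/1)*(-20) = 4 - (6/5 + 5*1)*(-20) = 4 - (6/5 + 5)*(-20) = 4 - 31*(-20)/5 = 4 - 1*(-124) = 4 + 124 = 128)
F*(-55) + (u(-2, 8) + H) = 128*(-55) + ((6 + 3*(-2)) + 24) = -7040 + ((6 - 6) + 24) = -7040 + (0 + 24) = -7040 + 24 = -7016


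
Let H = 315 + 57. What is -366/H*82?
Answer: -2501/31 ≈ -80.677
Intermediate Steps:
H = 372
-366/H*82 = -366/372*82 = -366*1/372*82 = -61/62*82 = -2501/31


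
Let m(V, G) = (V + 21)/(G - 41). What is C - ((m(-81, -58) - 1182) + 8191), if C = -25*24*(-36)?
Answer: 481483/33 ≈ 14590.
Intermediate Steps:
m(V, G) = (21 + V)/(-41 + G)
C = 21600 (C = -600*(-36) = 21600)
C - ((m(-81, -58) - 1182) + 8191) = 21600 - (((21 - 81)/(-41 - 58) - 1182) + 8191) = 21600 - ((-60/(-99) - 1182) + 8191) = 21600 - ((-1/99*(-60) - 1182) + 8191) = 21600 - ((20/33 - 1182) + 8191) = 21600 - (-38986/33 + 8191) = 21600 - 1*231317/33 = 21600 - 231317/33 = 481483/33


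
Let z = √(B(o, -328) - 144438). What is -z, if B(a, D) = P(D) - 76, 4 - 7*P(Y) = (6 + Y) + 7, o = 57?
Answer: -I*√7078953/7 ≈ -380.09*I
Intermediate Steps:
P(Y) = -9/7 - Y/7 (P(Y) = 4/7 - ((6 + Y) + 7)/7 = 4/7 - (13 + Y)/7 = 4/7 + (-13/7 - Y/7) = -9/7 - Y/7)
B(a, D) = -541/7 - D/7 (B(a, D) = (-9/7 - D/7) - 76 = -541/7 - D/7)
z = I*√7078953/7 (z = √((-541/7 - ⅐*(-328)) - 144438) = √((-541/7 + 328/7) - 144438) = √(-213/7 - 144438) = √(-1011279/7) = I*√7078953/7 ≈ 380.09*I)
-z = -I*√7078953/7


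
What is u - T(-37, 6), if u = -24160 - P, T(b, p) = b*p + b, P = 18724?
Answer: -42625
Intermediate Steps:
T(b, p) = b + b*p
u = -42884 (u = -24160 - 1*18724 = -24160 - 18724 = -42884)
u - T(-37, 6) = -42884 - (-37)*(1 + 6) = -42884 - (-37)*7 = -42884 - 1*(-259) = -42884 + 259 = -42625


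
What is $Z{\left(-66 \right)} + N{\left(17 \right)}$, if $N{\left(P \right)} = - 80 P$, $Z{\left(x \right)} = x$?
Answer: $-1426$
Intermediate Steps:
$Z{\left(-66 \right)} + N{\left(17 \right)} = -66 - 1360 = -1426$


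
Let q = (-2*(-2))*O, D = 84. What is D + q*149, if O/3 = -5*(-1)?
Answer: 9024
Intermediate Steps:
O = 15 (O = 3*(-5*(-1)) = 3*5 = 15)
q = 60 (q = -2*(-2)*15 = 4*15 = 60)
D + q*149 = 84 + 60*149 = 84 + 8940 = 9024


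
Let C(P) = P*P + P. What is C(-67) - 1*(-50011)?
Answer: 54433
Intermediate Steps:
C(P) = P + P**2 (C(P) = P**2 + P = P + P**2)
C(-67) - 1*(-50011) = -67*(1 - 67) - 1*(-50011) = -67*(-66) + 50011 = 4422 + 50011 = 54433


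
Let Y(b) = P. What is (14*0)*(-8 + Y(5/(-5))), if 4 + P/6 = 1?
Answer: 0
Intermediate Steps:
P = -18 (P = -24 + 6*1 = -24 + 6 = -18)
Y(b) = -18
(14*0)*(-8 + Y(5/(-5))) = (14*0)*(-8 - 18) = 0*(-26) = 0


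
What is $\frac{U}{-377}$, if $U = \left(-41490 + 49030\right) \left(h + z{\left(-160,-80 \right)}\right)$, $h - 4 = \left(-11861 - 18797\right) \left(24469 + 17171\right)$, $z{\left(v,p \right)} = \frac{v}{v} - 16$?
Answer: $25531982620$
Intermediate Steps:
$z{\left(v,p \right)} = -15$ ($z{\left(v,p \right)} = 1 - 16 = -15$)
$h = -1276599116$ ($h = 4 + \left(-11861 - 18797\right) \left(24469 + 17171\right) = 4 - 1276599120 = -1276599116$)
$U = -9625557447740$ ($U = \left(-41490 + 49030\right) \left(-1276599116 - 15\right) = 7540 \left(-1276599131\right) = -9625557447740$)
$\frac{U}{-377} = - \frac{9625557447740}{-377} = \left(-9625557447740\right) \left(- \frac{1}{377}\right) = 25531982620$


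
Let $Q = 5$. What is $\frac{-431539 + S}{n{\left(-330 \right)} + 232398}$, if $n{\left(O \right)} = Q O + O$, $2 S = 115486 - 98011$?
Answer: $- \frac{845603}{460836} \approx -1.8349$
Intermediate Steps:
$S = \frac{17475}{2}$ ($S = \frac{115486 - 98011}{2} = \frac{1}{2} \cdot 17475 = \frac{17475}{2} \approx 8737.5$)
$n{\left(O \right)} = 6 O$ ($n{\left(O \right)} = 5 O + O = 6 O$)
$\frac{-431539 + S}{n{\left(-330 \right)} + 232398} = \frac{-431539 + \frac{17475}{2}}{6 \left(-330\right) + 232398} = - \frac{845603}{2 \left(-1980 + 232398\right)} = - \frac{845603}{2 \cdot 230418} = \left(- \frac{845603}{2}\right) \frac{1}{230418} = - \frac{845603}{460836}$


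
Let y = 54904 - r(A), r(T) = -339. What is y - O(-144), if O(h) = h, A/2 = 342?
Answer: 55387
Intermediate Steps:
A = 684 (A = 2*342 = 684)
y = 55243 (y = 54904 - 1*(-339) = 54904 + 339 = 55243)
y - O(-144) = 55243 - 1*(-144) = 55243 + 144 = 55387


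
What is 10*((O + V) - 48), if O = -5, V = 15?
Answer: -380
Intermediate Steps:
10*((O + V) - 48) = 10*((-5 + 15) - 48) = 10*(10 - 48) = 10*(-38) = -380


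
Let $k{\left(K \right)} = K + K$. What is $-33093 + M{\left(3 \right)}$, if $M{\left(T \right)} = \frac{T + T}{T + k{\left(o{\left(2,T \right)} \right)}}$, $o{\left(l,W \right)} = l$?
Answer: $- \frac{231645}{7} \approx -33092.0$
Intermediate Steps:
$k{\left(K \right)} = 2 K$
$M{\left(T \right)} = \frac{2 T}{4 + T}$ ($M{\left(T \right)} = \frac{T + T}{T + 2 \cdot 2} = \frac{2 T}{T + 4} = \frac{2 T}{4 + T}$)
$-33093 + M{\left(3 \right)} = -33093 + 2 \cdot 3 \frac{1}{4 + 3} = -33093 + 2 \cdot 3 \cdot \frac{1}{7} = -33093 + \frac{6}{7} = - \frac{231645}{7}$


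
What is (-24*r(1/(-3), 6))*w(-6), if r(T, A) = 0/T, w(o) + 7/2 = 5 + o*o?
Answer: 0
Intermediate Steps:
w(o) = 3/2 + o**2 (w(o) = -7/2 + (5 + o*o) = -7/2 + (5 + o**2) = 3/2 + o**2)
r(T, A) = 0
(-24*r(1/(-3), 6))*w(-6) = (-24*0)*(3/2 + (-6)**2) = 0*(3/2 + 36) = 0*(75/2) = 0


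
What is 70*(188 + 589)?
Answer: 54390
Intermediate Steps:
70*(188 + 589) = 70*777 = 54390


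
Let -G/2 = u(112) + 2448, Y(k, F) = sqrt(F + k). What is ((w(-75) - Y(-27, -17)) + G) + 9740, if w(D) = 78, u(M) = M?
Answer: 4698 - 2*I*sqrt(11) ≈ 4698.0 - 6.6332*I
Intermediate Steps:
G = -5120 (G = -2*(112 + 2448) = -2*2560 = -5120)
((w(-75) - Y(-27, -17)) + G) + 9740 = ((78 - sqrt(-17 - 27)) - 5120) + 9740 = ((78 - sqrt(-44)) - 5120) + 9740 = ((78 - 2*I*sqrt(11)) - 5120) + 9740 = (-5042 - 2*I*sqrt(11)) + 9740 = 4698 - 2*I*sqrt(11)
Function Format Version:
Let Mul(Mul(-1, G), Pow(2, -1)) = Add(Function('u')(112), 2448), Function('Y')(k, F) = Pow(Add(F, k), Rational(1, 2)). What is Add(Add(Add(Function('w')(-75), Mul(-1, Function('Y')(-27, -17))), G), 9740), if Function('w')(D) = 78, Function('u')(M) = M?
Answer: Add(4698, Mul(-2, I, Pow(11, Rational(1, 2)))) ≈ Add(4698.0, Mul(-6.6332, I))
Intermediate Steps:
G = -5120 (G = Mul(-2, Add(112, 2448)) = Mul(-2, 2560) = -5120)
Add(Add(Add(Function('w')(-75), Mul(-1, Function('Y')(-27, -17))), G), 9740) = Add(Add(Add(78, Mul(-1, Pow(Add(-17, -27), Rational(1, 2)))), -5120), 9740) = Add(Add(Add(78, Mul(-1, Pow(-44, Rational(1, 2)))), -5120), 9740) = Add(Add(Add(78, Mul(-1, Mul(2, I, Pow(11, Rational(1, 2))))), -5120), 9740) = Add(Add(Add(78, Mul(-2, I, Pow(11, Rational(1, 2)))), -5120), 9740) = Add(Add(-5042, Mul(-2, I, Pow(11, Rational(1, 2)))), 9740) = Add(4698, Mul(-2, I, Pow(11, Rational(1, 2))))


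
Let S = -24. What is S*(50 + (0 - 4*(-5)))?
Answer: -1680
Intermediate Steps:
S*(50 + (0 - 4*(-5))) = -24*(50 + (0 - 4*(-5))) = -24*(50 + (0 + 20)) = -24*(50 + 20) = -24*70 = -1680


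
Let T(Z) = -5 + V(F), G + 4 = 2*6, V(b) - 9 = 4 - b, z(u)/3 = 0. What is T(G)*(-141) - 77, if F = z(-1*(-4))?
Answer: -1205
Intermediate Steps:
z(u) = 0 (z(u) = 3*0 = 0)
F = 0
V(b) = 13 - b (V(b) = 9 + (4 - b) = 13 - b)
G = 8 (G = -4 + 2*6 = -4 + 12 = 8)
T(Z) = 8 (T(Z) = -5 + (13 - 1*0) = -5 + (13 + 0) = -5 + 13 = 8)
T(G)*(-141) - 77 = 8*(-141) - 77 = -1128 - 77 = -1205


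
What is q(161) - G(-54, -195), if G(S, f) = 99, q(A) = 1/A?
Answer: -15938/161 ≈ -98.994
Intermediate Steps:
q(161) - G(-54, -195) = 1/161 - 1*99 = 1/161 - 99 = -15938/161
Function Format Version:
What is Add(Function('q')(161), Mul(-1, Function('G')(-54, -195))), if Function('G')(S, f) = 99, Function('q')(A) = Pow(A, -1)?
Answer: Rational(-15938, 161) ≈ -98.994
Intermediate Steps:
Add(Function('q')(161), Mul(-1, Function('G')(-54, -195))) = Add(Pow(161, -1), Mul(-1, 99)) = Add(Rational(1, 161), -99) = Rational(-15938, 161)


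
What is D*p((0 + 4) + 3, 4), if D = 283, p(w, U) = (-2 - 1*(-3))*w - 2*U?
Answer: -283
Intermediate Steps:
p(w, U) = w - 2*U (p(w, U) = (-2 + 3)*w - 2*U = 1*w - 2*U = w - 2*U)
D*p((0 + 4) + 3, 4) = 283*(((0 + 4) + 3) - 2*4) = 283*((4 + 3) - 8) = 283*(7 - 8) = 283*(-1) = -283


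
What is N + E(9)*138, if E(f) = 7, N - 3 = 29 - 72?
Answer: 926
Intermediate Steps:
N = -40 (N = 3 + (29 - 72) = 3 - 43 = -40)
N + E(9)*138 = -40 + 7*138 = -40 + 966 = 926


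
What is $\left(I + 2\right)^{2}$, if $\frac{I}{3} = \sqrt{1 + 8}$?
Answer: $121$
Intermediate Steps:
$I = 9$ ($I = 3 \sqrt{1 + 8} = 3 \sqrt{9} = 3 \cdot 3 = 9$)
$\left(I + 2\right)^{2} = \left(9 + 2\right)^{2} = 11^{2} = 121$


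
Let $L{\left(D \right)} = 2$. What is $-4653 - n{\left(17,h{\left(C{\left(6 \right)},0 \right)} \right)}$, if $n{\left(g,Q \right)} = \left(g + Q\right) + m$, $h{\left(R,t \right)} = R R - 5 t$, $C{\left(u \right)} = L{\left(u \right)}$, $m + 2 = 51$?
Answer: $-4723$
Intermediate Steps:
$m = 49$ ($m = -2 + 51 = 49$)
$C{\left(u \right)} = 2$
$h{\left(R,t \right)} = R^{2} - 5 t$
$n{\left(g,Q \right)} = 49 + Q + g$ ($n{\left(g,Q \right)} = \left(g + Q\right) + 49 = \left(Q + g\right) + 49 = 49 + Q + g$)
$-4653 - n{\left(17,h{\left(C{\left(6 \right)},0 \right)} \right)} = -4653 - \left(49 + \left(2^{2} - 0\right) + 17\right) = -4653 - \left(49 + \left(4 + 0\right) + 17\right) = -4653 - \left(49 + 4 + 17\right) = -4653 - 70 = -4723$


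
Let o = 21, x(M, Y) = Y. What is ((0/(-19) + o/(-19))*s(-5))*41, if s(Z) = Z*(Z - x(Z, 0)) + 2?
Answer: -23247/19 ≈ -1223.5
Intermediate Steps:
s(Z) = 2 + Z² (s(Z) = Z*(Z - 1*0) + 2 = Z*(Z + 0) + 2 = Z*Z + 2 = Z² + 2 = 2 + Z²)
((0/(-19) + o/(-19))*s(-5))*41 = ((0/(-19) + 21/(-19))*(2 + (-5)²))*41 = ((0*(-1/19) + 21*(-1/19))*(2 + 25))*41 = ((0 - 21/19)*27)*41 = -21/19*27*41 = -567/19*41 = -23247/19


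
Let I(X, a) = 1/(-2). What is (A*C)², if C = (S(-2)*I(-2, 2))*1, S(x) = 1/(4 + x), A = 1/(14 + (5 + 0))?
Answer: 1/5776 ≈ 0.00017313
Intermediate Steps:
A = 1/19 (A = 1/(14 + 5) = 1/19 ≈ 0.052632)
I(X, a) = -½
C = -¼ (C = (-½/(4 - 2))*1 = (-½/2)*1 = ((½)*(-½))*1 = -¼*1 = -¼ ≈ -0.25000)
(A*C)² = ((1/19)*(-¼))² = (-1/76)² = 1/5776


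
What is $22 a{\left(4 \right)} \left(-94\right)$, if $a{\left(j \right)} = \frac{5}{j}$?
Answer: $-2585$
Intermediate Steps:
$22 a{\left(4 \right)} \left(-94\right) = 22 \cdot \frac{5}{4} \left(-94\right) = \frac{55}{2} \left(-94\right) = -2585$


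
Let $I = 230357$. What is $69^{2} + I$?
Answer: $235118$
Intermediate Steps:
$69^{2} + I = 69^{2} + 230357 = 4761 + 230357 = 235118$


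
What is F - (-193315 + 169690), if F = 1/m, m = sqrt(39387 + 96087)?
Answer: 23625 + sqrt(135474)/135474 ≈ 23625.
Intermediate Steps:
m = sqrt(135474) ≈ 368.07
F = sqrt(135474)/135474 (F = 1/(sqrt(135474)) = sqrt(135474)/135474 ≈ 0.0027169)
F - (-193315 + 169690) = sqrt(135474)/135474 - (-193315 + 169690) = sqrt(135474)/135474 - 1*(-23625) = sqrt(135474)/135474 + 23625 = 23625 + sqrt(135474)/135474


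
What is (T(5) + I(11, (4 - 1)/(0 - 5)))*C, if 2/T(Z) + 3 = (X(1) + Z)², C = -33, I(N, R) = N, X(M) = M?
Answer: -365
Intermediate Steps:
T(Z) = 2/(-3 + (1 + Z)²)
(T(5) + I(11, (4 - 1)/(0 - 5)))*C = (2/(-3 + (1 + 5)²) + 11)*(-33) = (2/(-3 + 6²) + 11)*(-33) = (2/(-3 + 36) + 11)*(-33) = (2/33 + 11)*(-33) = (365/33)*(-33) = -365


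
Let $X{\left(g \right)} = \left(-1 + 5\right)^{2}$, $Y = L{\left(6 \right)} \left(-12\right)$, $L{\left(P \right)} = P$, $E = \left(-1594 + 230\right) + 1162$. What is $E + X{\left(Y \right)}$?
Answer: $-186$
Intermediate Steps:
$E = -202$ ($E = -1364 + 1162 = -202$)
$Y = -72$ ($Y = 6 \left(-12\right) = -72$)
$X{\left(g \right)} = 16$ ($X{\left(g \right)} = 4^{2} = 16$)
$E + X{\left(Y \right)} = -202 + 16 = -186$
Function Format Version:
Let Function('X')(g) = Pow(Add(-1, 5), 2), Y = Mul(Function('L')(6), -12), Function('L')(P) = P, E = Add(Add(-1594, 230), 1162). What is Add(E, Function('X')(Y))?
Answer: -186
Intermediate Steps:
E = -202 (E = Add(-1364, 1162) = -202)
Y = -72 (Y = Mul(6, -12) = -72)
Function('X')(g) = 16 (Function('X')(g) = Pow(4, 2) = 16)
Add(E, Function('X')(Y)) = Add(-202, 16) = -186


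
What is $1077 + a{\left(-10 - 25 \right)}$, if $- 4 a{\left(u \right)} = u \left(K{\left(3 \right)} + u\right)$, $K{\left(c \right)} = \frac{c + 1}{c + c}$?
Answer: $\frac{9319}{12} \approx 776.58$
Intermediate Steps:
$K{\left(c \right)} = \frac{1 + c}{2 c}$
$a{\left(u \right)} = - \frac{u \left(\frac{2}{3} + u\right)}{4}$ ($a{\left(u \right)} = - \frac{u \left(\frac{1 + 3}{2 \cdot 3} + u\right)}{4} = - \frac{u \left(\frac{1}{2} \cdot \frac{1}{3} \cdot 4 + u\right)}{4} = - \frac{u \left(\frac{2}{3} + u\right)}{4}$)
$1077 + a{\left(-10 - 25 \right)} = 1077 - \frac{\left(-10 - 25\right) \left(2 + 3 \left(-10 - 25\right)\right)}{12} = 1077 - - \frac{35 \left(2 + 3 \left(-35\right)\right)}{12} = 1077 - - \frac{35 \left(2 - 105\right)}{12} = 1077 - \left(- \frac{35}{12}\right) \left(-103\right) = 1077 - \frac{3605}{12} = \frac{9319}{12}$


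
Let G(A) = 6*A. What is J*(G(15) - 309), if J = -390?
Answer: 85410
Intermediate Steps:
J*(G(15) - 309) = -390*(6*15 - 309) = -390*(90 - 309) = -390*(-219) = 85410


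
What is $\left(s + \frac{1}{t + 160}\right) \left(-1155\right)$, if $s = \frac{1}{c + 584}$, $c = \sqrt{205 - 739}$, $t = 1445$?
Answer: $\frac{77 \left(- \sqrt{534} + 2189 i\right)}{107 \left(\sqrt{534} - 584 i\right)} \approx -2.6943 + 0.078135 i$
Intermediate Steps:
$c = i \sqrt{534}$ ($c = \sqrt{-534} = i \sqrt{534} \approx 23.108 i$)
$s = \frac{1}{584 + i \sqrt{534}}$ ($s = \frac{1}{i \sqrt{534} + 584} = \frac{1}{584 + i \sqrt{534}} \approx 0.0017097 - 6.765 \cdot 10^{-5} i$)
$\left(s + \frac{1}{t + 160}\right) \left(-1155\right) = \left(\left(\frac{292}{170795} - \frac{i \sqrt{534}}{341590}\right) + \frac{1}{1445 + 160}\right) \left(-1155\right) = \left(\left(\frac{292}{170795} - \frac{i \sqrt{534}}{341590}\right) + \frac{1}{1605}\right) \left(-1155\right) = \left(\frac{127891}{54825195} - \frac{i \sqrt{534}}{341590}\right) \left(-1155\right) = - \frac{9847607}{3655013} + \frac{231 i \sqrt{534}}{68318}$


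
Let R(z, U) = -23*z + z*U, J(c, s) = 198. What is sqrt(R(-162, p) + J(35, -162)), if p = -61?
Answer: 3*sqrt(1534) ≈ 117.50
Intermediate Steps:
R(z, U) = -23*z + U*z
sqrt(R(-162, p) + J(35, -162)) = sqrt(-162*(-23 - 61) + 198) = sqrt(-162*(-84) + 198) = sqrt(13608 + 198) = sqrt(13806) = 3*sqrt(1534)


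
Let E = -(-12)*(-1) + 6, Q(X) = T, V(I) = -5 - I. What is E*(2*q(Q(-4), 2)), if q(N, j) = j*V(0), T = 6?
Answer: 120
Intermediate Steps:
Q(X) = 6
E = -6 (E = -4*3 + 6 = -12 + 6 = -6)
q(N, j) = -5*j (q(N, j) = j*(-5 - 1*0) = j*(-5 + 0) = j*(-5) = -5*j)
E*(2*q(Q(-4), 2)) = -12*(-5*2) = -12*(-10) = -6*(-20) = 120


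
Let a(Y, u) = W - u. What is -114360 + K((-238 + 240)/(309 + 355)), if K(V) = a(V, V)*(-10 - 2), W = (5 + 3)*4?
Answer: -9523749/83 ≈ -1.1474e+5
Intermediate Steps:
W = 32 (W = 8*4 = 32)
a(Y, u) = 32 - u
K(V) = -384 + 12*V (K(V) = (32 - V)*(-10 - 2) = (32 - V)*(-12) = -384 + 12*V)
-114360 + K((-238 + 240)/(309 + 355)) = -114360 + (-384 + 12*((-238 + 240)/(309 + 355))) = -114360 + (-384 + 12*(2/664)) = -114360 + (-384 + 12*(2*(1/664))) = -114360 + (-384 + 12*(1/332)) = -114360 + (-384 + 3/83) = -114360 - 31869/83 = -9523749/83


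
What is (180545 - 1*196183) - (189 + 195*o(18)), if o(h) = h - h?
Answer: -15827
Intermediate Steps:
o(h) = 0
(180545 - 1*196183) - (189 + 195*o(18)) = (180545 - 1*196183) - (189 + 195*0) = (180545 - 196183) - (189 + 0) = -15638 - 1*189 = -15638 - 189 = -15827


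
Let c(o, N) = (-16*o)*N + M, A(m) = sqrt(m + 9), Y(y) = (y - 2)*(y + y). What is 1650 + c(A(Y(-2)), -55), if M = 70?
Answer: 6120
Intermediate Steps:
Y(y) = 2*y*(-2 + y) (Y(y) = (-2 + y)*(2*y) = 2*y*(-2 + y))
A(m) = sqrt(9 + m)
c(o, N) = 70 - 16*N*o (c(o, N) = (-16*o)*N + 70 = -16*N*o + 70 = 70 - 16*N*o)
1650 + c(A(Y(-2)), -55) = 1650 + (70 - 16*(-55)*sqrt(9 + 2*(-2)*(-2 - 2))) = 1650 + (70 - 16*(-55)*sqrt(9 + 2*(-2)*(-4))) = 1650 + (70 - 16*(-55)*sqrt(9 + 16)) = 1650 + (70 - 16*(-55)*sqrt(25)) = 1650 + (70 - 16*(-55)*5) = 1650 + (70 + 4400) = 1650 + 4470 = 6120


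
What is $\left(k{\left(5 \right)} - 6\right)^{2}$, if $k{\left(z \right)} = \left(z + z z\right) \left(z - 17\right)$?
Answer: $133956$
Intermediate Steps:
$k{\left(z \right)} = \left(-17 + z\right) \left(z + z^{2}\right)$ ($k{\left(z \right)} = \left(z + z^{2}\right) \left(-17 + z\right) = \left(-17 + z\right) \left(z + z^{2}\right)$)
$\left(k{\left(5 \right)} - 6\right)^{2} = \left(5 \left(-17 + 5^{2} - 80\right) - 6\right)^{2} = \left(5 \left(-17 + 25 - 80\right) - 6\right)^{2} = \left(5 \left(-72\right) - 6\right)^{2} = \left(-360 - 6\right)^{2} = \left(-366\right)^{2} = 133956$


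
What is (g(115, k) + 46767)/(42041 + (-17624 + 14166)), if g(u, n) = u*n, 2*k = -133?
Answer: 78239/77166 ≈ 1.0139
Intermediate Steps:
k = -133/2 (k = (1/2)*(-133) = -133/2 ≈ -66.500)
g(u, n) = n*u
(g(115, k) + 46767)/(42041 + (-17624 + 14166)) = (-133/2*115 + 46767)/(42041 + (-17624 + 14166)) = (-15295/2 + 46767)/(42041 - 3458) = (78239/2)/38583 = (78239/2)*(1/38583) = 78239/77166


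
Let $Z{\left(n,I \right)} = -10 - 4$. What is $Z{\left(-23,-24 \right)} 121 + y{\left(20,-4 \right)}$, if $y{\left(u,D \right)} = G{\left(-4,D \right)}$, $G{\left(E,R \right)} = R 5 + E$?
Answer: $-1718$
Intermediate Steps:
$Z{\left(n,I \right)} = -14$ ($Z{\left(n,I \right)} = -10 - 4 = -14$)
$G{\left(E,R \right)} = E + 5 R$ ($G{\left(E,R \right)} = 5 R + E = E + 5 R$)
$y{\left(u,D \right)} = -4 + 5 D$
$Z{\left(-23,-24 \right)} 121 + y{\left(20,-4 \right)} = \left(-14\right) 121 + \left(-4 + 5 \left(-4\right)\right) = -1694 - 24 = -1718$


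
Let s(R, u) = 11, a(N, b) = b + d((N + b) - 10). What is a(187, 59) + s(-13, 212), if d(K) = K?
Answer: 306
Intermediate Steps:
a(N, b) = -10 + N + 2*b (a(N, b) = b + ((N + b) - 10) = b + (-10 + N + b) = -10 + N + 2*b)
a(187, 59) + s(-13, 212) = (-10 + 187 + 2*59) + 11 = (-10 + 187 + 118) + 11 = 295 + 11 = 306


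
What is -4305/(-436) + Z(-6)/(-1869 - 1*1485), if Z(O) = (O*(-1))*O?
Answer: 2409111/243724 ≈ 9.8846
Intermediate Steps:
Z(O) = -O**2 (Z(O) = (-O)*O = -O**2)
-4305/(-436) + Z(-6)/(-1869 - 1*1485) = -4305/(-436) + (-1*(-6)**2)/(-1869 - 1*1485) = -4305*(-1/436) + (-1*36)/(-1869 - 1485) = 4305/436 - 36/(-3354) = 4305/436 - 36*(-1/3354) = 4305/436 + 6/559 = 2409111/243724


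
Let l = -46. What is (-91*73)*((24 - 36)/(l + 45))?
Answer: -79716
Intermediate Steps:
(-91*73)*((24 - 36)/(l + 45)) = (-91*73)*((24 - 36)/(-46 + 45)) = -(-79716)/(-1) = -(-79716)*(-1) = -6643*12 = -79716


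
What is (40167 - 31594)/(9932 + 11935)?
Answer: 8573/21867 ≈ 0.39205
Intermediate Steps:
(40167 - 31594)/(9932 + 11935) = 8573/21867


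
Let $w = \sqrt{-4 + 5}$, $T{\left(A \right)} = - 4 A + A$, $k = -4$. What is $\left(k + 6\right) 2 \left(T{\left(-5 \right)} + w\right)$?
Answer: $64$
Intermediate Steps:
$T{\left(A \right)} = - 3 A$
$w = 1$ ($w = \sqrt{1} = 1$)
$\left(k + 6\right) 2 \left(T{\left(-5 \right)} + w\right) = \left(-4 + 6\right) 2 \left(\left(-3\right) \left(-5\right) + 1\right) = 2 \cdot 2 \left(15 + 1\right) = 4 \cdot 16 = 64$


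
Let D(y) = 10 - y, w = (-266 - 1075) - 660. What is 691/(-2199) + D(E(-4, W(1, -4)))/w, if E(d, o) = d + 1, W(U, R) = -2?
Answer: -470426/1466733 ≈ -0.32073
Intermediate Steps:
w = -2001 (w = -1341 - 660 = -2001)
E(d, o) = 1 + d
691/(-2199) + D(E(-4, W(1, -4)))/w = 691/(-2199) + (10 - (1 - 4))/(-2001) = 691*(-1/2199) + (10 - 1*(-3))*(-1/2001) = -691/2199 + (10 + 3)*(-1/2001) = -691/2199 + 13*(-1/2001) = -691/2199 - 13/2001 = -470426/1466733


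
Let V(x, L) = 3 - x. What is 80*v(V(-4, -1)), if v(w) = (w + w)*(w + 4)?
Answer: 12320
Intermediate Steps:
v(w) = 2*w*(4 + w) (v(w) = (2*w)*(4 + w) = 2*w*(4 + w))
80*v(V(-4, -1)) = 80*(2*(3 - 1*(-4))*(4 + (3 - 1*(-4)))) = 80*(2*(3 + 4)*(4 + (3 + 4))) = 80*(2*7*(4 + 7)) = 80*(2*7*11) = 80*154 = 12320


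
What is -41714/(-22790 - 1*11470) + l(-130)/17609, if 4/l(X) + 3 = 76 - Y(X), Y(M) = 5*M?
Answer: 29504104291/24231920990 ≈ 1.2176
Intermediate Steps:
l(X) = 4/(73 - 5*X) (l(X) = 4/(-3 + (76 - 5*X)) = 4/(73 - 5*X))
-41714/(-22790 - 1*11470) + l(-130)/17609 = -41714/(-22790 - 1*11470) - 4/(-73 + 5*(-130))/17609 = -41714/(-22790 - 11470) - 4/(-73 - 650)*(1/17609) = -41714/(-34260) - 4/(-723)*(1/17609) = -41714*(-1/34260) - 4*(-1/723)*(1/17609) = 20857/17130 + (4/723)*(1/17609) = 20857/17130 + 4/12731307 = 29504104291/24231920990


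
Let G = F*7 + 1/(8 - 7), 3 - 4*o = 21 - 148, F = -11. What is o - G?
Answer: 217/2 ≈ 108.50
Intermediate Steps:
o = 65/2 (o = 3/4 - (21 - 148)/4 = 3/4 - 1/4*(-127) = 3/4 + 127/4 = 65/2 ≈ 32.500)
G = -76 (G = -11*7 + 1/(8 - 7) = -77 + 1/1 = -77 + 1 = -76)
o - G = 65/2 - 1*(-76) = 65/2 + 76 = 217/2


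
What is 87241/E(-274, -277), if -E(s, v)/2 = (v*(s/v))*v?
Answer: -87241/151796 ≈ -0.57473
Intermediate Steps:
E(s, v) = -2*s*v (E(s, v) = -2*v*(s/v)*v = -2*s*v)
87241/E(-274, -277) = 87241/((-2*(-274)*(-277))) = 87241/(-151796) = 87241*(-1/151796) = -87241/151796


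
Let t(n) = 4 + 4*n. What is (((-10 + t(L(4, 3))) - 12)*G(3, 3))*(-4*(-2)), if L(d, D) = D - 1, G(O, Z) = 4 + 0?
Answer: -320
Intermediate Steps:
G(O, Z) = 4
L(d, D) = -1 + D
(((-10 + t(L(4, 3))) - 12)*G(3, 3))*(-4*(-2)) = (((-10 + (4 + 4*(-1 + 3))) - 12)*4)*(-4*(-2)) = (((-10 + (4 + 4*2)) - 12)*4)*8 = (((-10 + (4 + 8)) - 12)*4)*8 = (((-10 + 12) - 12)*4)*8 = ((2 - 12)*4)*8 = -10*4*8 = -40*8 = -320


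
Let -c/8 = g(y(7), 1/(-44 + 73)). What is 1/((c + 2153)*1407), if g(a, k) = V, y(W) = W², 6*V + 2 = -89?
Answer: 1/3199987 ≈ 3.1250e-7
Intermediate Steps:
V = -91/6 (V = -⅓ + (⅙)*(-89) = -⅓ - 89/6 = -91/6 ≈ -15.167)
g(a, k) = -91/6
c = 364/3 (c = -8*(-91/6) = 364/3 ≈ 121.33)
1/((c + 2153)*1407) = 1/((364/3 + 2153)*1407) = (1/1407)/(6823/3) = (3/6823)*(1/1407) = 1/3199987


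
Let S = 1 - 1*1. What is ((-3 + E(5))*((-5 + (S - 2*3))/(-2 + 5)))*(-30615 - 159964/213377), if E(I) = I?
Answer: 143719330018/640131 ≈ 2.2452e+5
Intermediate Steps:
S = 0 (S = 1 - 1 = 0)
((-3 + E(5))*((-5 + (S - 2*3))/(-2 + 5)))*(-30615 - 159964/213377) = ((-3 + 5)*((-5 + (0 - 2*3))/(-2 + 5)))*(-30615 - 159964/213377) = (2*((-5 + (0 - 1*6))/3))*(-30615 - 159964*1/213377) = (2*((-5 + (0 - 6))*(⅓)))*(-30615 - 159964/213377) = (2*((-5 - 6)*(⅓)))*(-6532696819/213377) = (2*(-11*⅓))*(-6532696819/213377) = (2*(-11/3))*(-6532696819/213377) = -22/3*(-6532696819/213377) = 143719330018/640131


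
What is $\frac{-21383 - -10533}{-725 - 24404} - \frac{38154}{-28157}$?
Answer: $\frac{1264275316}{707557253} \approx 1.7868$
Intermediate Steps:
$\frac{-21383 - -10533}{-725 - 24404} - \frac{38154}{-28157} = \frac{-21383 + 10533}{-25129} - - \frac{38154}{28157} = \left(-10850\right) \left(- \frac{1}{25129}\right) + \frac{38154}{28157} = \frac{10850}{25129} + \frac{38154}{28157} = \frac{1264275316}{707557253}$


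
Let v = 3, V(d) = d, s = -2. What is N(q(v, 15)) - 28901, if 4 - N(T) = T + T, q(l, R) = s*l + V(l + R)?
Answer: -28921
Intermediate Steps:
q(l, R) = R - l (q(l, R) = -2*l + (l + R) = -2*l + (R + l) = R - l)
N(T) = 4 - 2*T (N(T) = 4 - (T + T) = 4 - 2*T)
N(q(v, 15)) - 28901 = (4 - 2*(15 - 1*3)) - 28901 = (4 - 2*(15 - 3)) - 28901 = (4 - 2*12) - 28901 = (4 - 24) - 28901 = -20 - 28901 = -28921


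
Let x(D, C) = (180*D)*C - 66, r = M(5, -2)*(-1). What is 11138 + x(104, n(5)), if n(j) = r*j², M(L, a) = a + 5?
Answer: -1392928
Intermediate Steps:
M(L, a) = 5 + a
r = -3 (r = (5 - 2)*(-1) = 3*(-1) = -3)
n(j) = -3*j²
x(D, C) = -66 + 180*C*D (x(D, C) = 180*C*D - 66 = -66 + 180*C*D)
11138 + x(104, n(5)) = 11138 + (-66 + 180*(-3*5²)*104) = 11138 + (-66 + 180*(-3*25)*104) = 11138 + (-66 + 180*(-75)*104) = 11138 + (-66 - 1404000) = 11138 - 1404066 = -1392928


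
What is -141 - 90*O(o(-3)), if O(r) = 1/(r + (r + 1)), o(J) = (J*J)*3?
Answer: -1569/11 ≈ -142.64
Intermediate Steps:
o(J) = 3*J² (o(J) = J²*3 = 3*J²)
O(r) = 1/(1 + 2*r) (O(r) = 1/(r + (1 + r)) = 1/(1 + 2*r))
-141 - 90*O(o(-3)) = -141 - 90/(1 + 2*(3*(-3)²)) = -141 - 90/(1 + 2*(3*9)) = -141 - 90/(1 + 2*27) = -141 - 90/(1 + 54) = -141 - 90/55 = -141 - 90*1/55 = -141 - 18/11 = -1569/11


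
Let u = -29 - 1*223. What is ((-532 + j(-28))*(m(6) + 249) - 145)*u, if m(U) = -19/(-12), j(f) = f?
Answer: 35398860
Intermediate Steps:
m(U) = 19/12 (m(U) = -19*(-1/12) = 19/12)
u = -252 (u = -29 - 223 = -252)
((-532 + j(-28))*(m(6) + 249) - 145)*u = ((-532 - 28)*(19/12 + 249) - 145)*(-252) = (-560*3007/12 - 145)*(-252) = (-420980/3 - 145)*(-252) = -421415/3*(-252) = 35398860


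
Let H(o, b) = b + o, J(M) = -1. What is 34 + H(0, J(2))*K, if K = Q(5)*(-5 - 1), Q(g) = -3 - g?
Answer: -14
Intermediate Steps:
K = 48 (K = (-3 - 1*5)*(-5 - 1) = (-3 - 5)*(-6) = -8*(-6) = 48)
34 + H(0, J(2))*K = 34 + (-1 + 0)*48 = 34 - 1*48 = 34 - 48 = -14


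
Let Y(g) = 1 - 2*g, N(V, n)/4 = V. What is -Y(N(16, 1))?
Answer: 127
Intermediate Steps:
N(V, n) = 4*V
-Y(N(16, 1)) = -(1 - 8*16) = -(1 - 2*64) = -(1 - 128) = -1*(-127) = 127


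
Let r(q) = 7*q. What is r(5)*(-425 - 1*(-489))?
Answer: 2240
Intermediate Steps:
r(5)*(-425 - 1*(-489)) = (7*5)*(-425 - 1*(-489)) = 35*(-425 + 489) = 35*64 = 2240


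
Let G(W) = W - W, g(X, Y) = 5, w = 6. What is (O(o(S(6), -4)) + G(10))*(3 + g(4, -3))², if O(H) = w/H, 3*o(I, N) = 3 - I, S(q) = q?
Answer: -384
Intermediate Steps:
o(I, N) = 1 - I/3 (o(I, N) = (3 - I)/3 = 1 - I/3)
O(H) = 6/H
G(W) = 0
(O(o(S(6), -4)) + G(10))*(3 + g(4, -3))² = (6/(1 - ⅓*6) + 0)*(3 + 5)² = (6/(1 - 2) + 0)*8² = (6/(-1) + 0)*64 = (6*(-1) + 0)*64 = (-6 + 0)*64 = -6*64 = -384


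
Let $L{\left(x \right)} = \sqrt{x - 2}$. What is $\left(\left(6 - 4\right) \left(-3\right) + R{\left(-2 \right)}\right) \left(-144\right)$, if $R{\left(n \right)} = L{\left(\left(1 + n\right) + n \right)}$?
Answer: $864 - 144 i \sqrt{5} \approx 864.0 - 321.99 i$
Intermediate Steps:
$L{\left(x \right)} = \sqrt{-2 + x}$
$R{\left(n \right)} = \sqrt{-1 + 2 n}$ ($R{\left(n \right)} = \sqrt{-2 + \left(\left(1 + n\right) + n\right)} = \sqrt{-2 + \left(1 + 2 n\right)} = \sqrt{-1 + 2 n}$)
$\left(\left(6 - 4\right) \left(-3\right) + R{\left(-2 \right)}\right) \left(-144\right) = \left(\left(6 - 4\right) \left(-3\right) + \sqrt{-1 + 2 \left(-2\right)}\right) \left(-144\right) = \left(2 \left(-3\right) + \sqrt{-1 - 4}\right) \left(-144\right) = \left(-6 + \sqrt{-5}\right) \left(-144\right) = \left(-6 + i \sqrt{5}\right) \left(-144\right) = 864 - 144 i \sqrt{5}$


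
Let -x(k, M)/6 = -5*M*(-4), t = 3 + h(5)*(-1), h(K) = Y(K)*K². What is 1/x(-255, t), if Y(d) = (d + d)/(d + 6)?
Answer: 11/26040 ≈ 0.00042243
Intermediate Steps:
Y(d) = 2*d/(6 + d) (Y(d) = (2*d)/(6 + d) = 2*d/(6 + d))
h(K) = 2*K³/(6 + K) (h(K) = (2*K/(6 + K))*K² = 2*K³/(6 + K))
t = -217/11 (t = 3 + (2*5³/(6 + 5))*(-1) = 3 + (2*125/11)*(-1) = 3 + (2*125*(1/11))*(-1) = 3 + (250/11)*(-1) = 3 - 250/11 = -217/11 ≈ -19.727)
x(k, M) = -120*M (x(k, M) = -6*(-5*M)*(-4) = -120*M)
1/x(-255, t) = 1/(-120*(-217/11)) = 1/(26040/11) = 11/26040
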